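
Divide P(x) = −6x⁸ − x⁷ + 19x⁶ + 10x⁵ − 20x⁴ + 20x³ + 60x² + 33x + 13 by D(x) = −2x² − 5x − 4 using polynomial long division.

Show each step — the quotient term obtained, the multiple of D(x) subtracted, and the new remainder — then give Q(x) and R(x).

Step 1: lead(−6x⁸ − x⁷ + 19x⁶ + 10x⁵ − 20x⁴ + 20x³ + 60x² + 33x + 13) ÷ lead(D) = −6x⁸ ÷ −2x² = 3x⁶. Subtract (3x⁶)·D = −6x⁸ − 15x⁷ − 12x⁶. Remainder: 14x⁷ + 31x⁶ + 10x⁵ − 20x⁴ + 20x³ + 60x² + 33x + 13.
Step 2: lead(14x⁷ + 31x⁶ + 10x⁵ − 20x⁴ + 20x³ + 60x² + 33x + 13) ÷ lead(D) = 14x⁷ ÷ −2x² = −7x⁵. Subtract (−7x⁵)·D = 14x⁷ + 35x⁶ + 28x⁵. Remainder: −4x⁶ − 18x⁵ − 20x⁴ + 20x³ + 60x² + 33x + 13.
Step 3: lead(−4x⁶ − 18x⁵ − 20x⁴ + 20x³ + 60x² + 33x + 13) ÷ lead(D) = −4x⁶ ÷ −2x² = 2x⁴. Subtract (2x⁴)·D = −4x⁶ − 10x⁵ − 8x⁴. Remainder: −8x⁵ − 12x⁴ + 20x³ + 60x² + 33x + 13.
Step 4: lead(−8x⁵ − 12x⁴ + 20x³ + 60x² + 33x + 13) ÷ lead(D) = −8x⁵ ÷ −2x² = 4x³. Subtract (4x³)·D = −8x⁵ − 20x⁴ − 16x³. Remainder: 8x⁴ + 36x³ + 60x² + 33x + 13.
Step 5: lead(8x⁴ + 36x³ + 60x² + 33x + 13) ÷ lead(D) = 8x⁴ ÷ −2x² = −4x². Subtract (−4x²)·D = 8x⁴ + 20x³ + 16x². Remainder: 16x³ + 44x² + 33x + 13.
Step 6: lead(16x³ + 44x² + 33x + 13) ÷ lead(D) = 16x³ ÷ −2x² = −8x. Subtract (−8x)·D = 16x³ + 40x² + 32x. Remainder: 4x² + x + 13.
Step 7: lead(4x² + x + 13) ÷ lead(D) = 4x² ÷ −2x² = −2. Subtract (−2)·D = 4x² + 10x + 8. Remainder: −9x + 5.

Q(x) = 3x⁶ − 7x⁵ + 2x⁴ + 4x³ − 4x² − 8x − 2; R(x) = −9x + 5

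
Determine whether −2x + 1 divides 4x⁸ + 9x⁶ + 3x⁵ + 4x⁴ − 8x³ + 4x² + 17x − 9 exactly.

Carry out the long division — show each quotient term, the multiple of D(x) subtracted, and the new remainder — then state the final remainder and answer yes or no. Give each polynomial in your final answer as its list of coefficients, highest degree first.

R = [0], so D(x) is a factor of P(x). yes

Step 1: lead(4x⁸ + 9x⁶ + 3x⁵ + 4x⁴ − 8x³ + 4x² + 17x − 9) ÷ lead(D) = 4x⁸ ÷ −2x = −2x⁷. Subtract (−2x⁷)·D = 4x⁸ − 2x⁷. Remainder: 2x⁷ + 9x⁶ + 3x⁵ + 4x⁴ − 8x³ + 4x² + 17x − 9.
Step 2: lead(2x⁷ + 9x⁶ + 3x⁵ + 4x⁴ − 8x³ + 4x² + 17x − 9) ÷ lead(D) = 2x⁷ ÷ −2x = −x⁶. Subtract (−x⁶)·D = 2x⁷ − x⁶. Remainder: 10x⁶ + 3x⁵ + 4x⁴ − 8x³ + 4x² + 17x − 9.
Step 3: lead(10x⁶ + 3x⁵ + 4x⁴ − 8x³ + 4x² + 17x − 9) ÷ lead(D) = 10x⁶ ÷ −2x = −5x⁵. Subtract (−5x⁵)·D = 10x⁶ − 5x⁵. Remainder: 8x⁵ + 4x⁴ − 8x³ + 4x² + 17x − 9.
Step 4: lead(8x⁵ + 4x⁴ − 8x³ + 4x² + 17x − 9) ÷ lead(D) = 8x⁵ ÷ −2x = −4x⁴. Subtract (−4x⁴)·D = 8x⁵ − 4x⁴. Remainder: 8x⁴ − 8x³ + 4x² + 17x − 9.
Step 5: lead(8x⁴ − 8x³ + 4x² + 17x − 9) ÷ lead(D) = 8x⁴ ÷ −2x = −4x³. Subtract (−4x³)·D = 8x⁴ − 4x³. Remainder: −4x³ + 4x² + 17x − 9.
Step 6: lead(−4x³ + 4x² + 17x − 9) ÷ lead(D) = −4x³ ÷ −2x = 2x². Subtract (2x²)·D = −4x³ + 2x². Remainder: 2x² + 17x − 9.
Step 7: lead(2x² + 17x − 9) ÷ lead(D) = 2x² ÷ −2x = −x. Subtract (−x)·D = 2x² − x. Remainder: 18x − 9.
Step 8: lead(18x − 9) ÷ lead(D) = 18x ÷ −2x = −9. Subtract (−9)·D = 18x − 9. Remainder: 0.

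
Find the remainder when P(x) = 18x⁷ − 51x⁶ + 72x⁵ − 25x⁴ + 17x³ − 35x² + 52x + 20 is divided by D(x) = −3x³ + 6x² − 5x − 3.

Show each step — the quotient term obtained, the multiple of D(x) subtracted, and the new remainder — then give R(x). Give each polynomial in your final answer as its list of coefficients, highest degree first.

Step 1: lead(18x⁷ − 51x⁶ + 72x⁵ − 25x⁴ + 17x³ − 35x² + 52x + 20) ÷ lead(D) = 18x⁷ ÷ −3x³ = −6x⁴. Subtract (−6x⁴)·D = 18x⁷ − 36x⁶ + 30x⁵ + 18x⁴. Remainder: −15x⁶ + 42x⁵ − 43x⁴ + 17x³ − 35x² + 52x + 20.
Step 2: lead(−15x⁶ + 42x⁵ − 43x⁴ + 17x³ − 35x² + 52x + 20) ÷ lead(D) = −15x⁶ ÷ −3x³ = 5x³. Subtract (5x³)·D = −15x⁶ + 30x⁵ − 25x⁴ − 15x³. Remainder: 12x⁵ − 18x⁴ + 32x³ − 35x² + 52x + 20.
Step 3: lead(12x⁵ − 18x⁴ + 32x³ − 35x² + 52x + 20) ÷ lead(D) = 12x⁵ ÷ −3x³ = −4x². Subtract (−4x²)·D = 12x⁵ − 24x⁴ + 20x³ + 12x². Remainder: 6x⁴ + 12x³ − 47x² + 52x + 20.
Step 4: lead(6x⁴ + 12x³ − 47x² + 52x + 20) ÷ lead(D) = 6x⁴ ÷ −3x³ = −2x. Subtract (−2x)·D = 6x⁴ − 12x³ + 10x² + 6x. Remainder: 24x³ − 57x² + 46x + 20.
Step 5: lead(24x³ − 57x² + 46x + 20) ÷ lead(D) = 24x³ ÷ −3x³ = −8. Subtract (−8)·D = 24x³ − 48x² + 40x + 24. Remainder: −9x² + 6x − 4.

R = [-9, 6, -4]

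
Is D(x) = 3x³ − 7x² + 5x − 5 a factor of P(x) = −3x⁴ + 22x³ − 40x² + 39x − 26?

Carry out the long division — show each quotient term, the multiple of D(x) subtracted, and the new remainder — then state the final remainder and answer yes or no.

Step 1: lead(−3x⁴ + 22x³ − 40x² + 39x − 26) ÷ lead(D) = −3x⁴ ÷ 3x³ = −x. Subtract (−x)·D = −3x⁴ + 7x³ − 5x² + 5x. Remainder: 15x³ − 35x² + 34x − 26.
Step 2: lead(15x³ − 35x² + 34x − 26) ÷ lead(D) = 15x³ ÷ 3x³ = 5. Subtract (5)·D = 15x³ − 35x² + 25x − 25. Remainder: 9x − 1.

R(x) = 9x − 1, so D(x) is not a factor of P(x). no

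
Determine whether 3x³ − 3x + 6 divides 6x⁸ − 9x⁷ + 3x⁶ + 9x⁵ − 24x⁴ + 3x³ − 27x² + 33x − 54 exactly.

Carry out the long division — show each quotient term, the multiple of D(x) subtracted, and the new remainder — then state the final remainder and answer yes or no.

Step 1: lead(6x⁸ − 9x⁷ + 3x⁶ + 9x⁵ − 24x⁴ + 3x³ − 27x² + 33x − 54) ÷ lead(D) = 6x⁸ ÷ 3x³ = 2x⁵. Subtract (2x⁵)·D = 6x⁸ − 6x⁶ + 12x⁵. Remainder: −9x⁷ + 9x⁶ − 3x⁵ − 24x⁴ + 3x³ − 27x² + 33x − 54.
Step 2: lead(−9x⁷ + 9x⁶ − 3x⁵ − 24x⁴ + 3x³ − 27x² + 33x − 54) ÷ lead(D) = −9x⁷ ÷ 3x³ = −3x⁴. Subtract (−3x⁴)·D = −9x⁷ + 9x⁵ − 18x⁴. Remainder: 9x⁶ − 12x⁵ − 6x⁴ + 3x³ − 27x² + 33x − 54.
Step 3: lead(9x⁶ − 12x⁵ − 6x⁴ + 3x³ − 27x² + 33x − 54) ÷ lead(D) = 9x⁶ ÷ 3x³ = 3x³. Subtract (3x³)·D = 9x⁶ − 9x⁴ + 18x³. Remainder: −12x⁵ + 3x⁴ − 15x³ − 27x² + 33x − 54.
Step 4: lead(−12x⁵ + 3x⁴ − 15x³ − 27x² + 33x − 54) ÷ lead(D) = −12x⁵ ÷ 3x³ = −4x². Subtract (−4x²)·D = −12x⁵ + 12x³ − 24x². Remainder: 3x⁴ − 27x³ − 3x² + 33x − 54.
Step 5: lead(3x⁴ − 27x³ − 3x² + 33x − 54) ÷ lead(D) = 3x⁴ ÷ 3x³ = x. Subtract (x)·D = 3x⁴ − 3x² + 6x. Remainder: −27x³ + 27x − 54.
Step 6: lead(−27x³ + 27x − 54) ÷ lead(D) = −27x³ ÷ 3x³ = −9. Subtract (−9)·D = −27x³ + 27x − 54. Remainder: 0.

R(x) = 0, so D(x) is a factor of P(x). yes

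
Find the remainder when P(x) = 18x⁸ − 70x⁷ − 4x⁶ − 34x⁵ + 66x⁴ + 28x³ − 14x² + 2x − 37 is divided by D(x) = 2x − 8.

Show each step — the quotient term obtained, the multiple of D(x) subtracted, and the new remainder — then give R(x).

Step 1: lead(18x⁸ − 70x⁷ − 4x⁶ − 34x⁵ + 66x⁴ + 28x³ − 14x² + 2x − 37) ÷ lead(D) = 18x⁸ ÷ 2x = 9x⁷. Subtract (9x⁷)·D = 18x⁸ − 72x⁷. Remainder: 2x⁷ − 4x⁶ − 34x⁵ + 66x⁴ + 28x³ − 14x² + 2x − 37.
Step 2: lead(2x⁷ − 4x⁶ − 34x⁵ + 66x⁴ + 28x³ − 14x² + 2x − 37) ÷ lead(D) = 2x⁷ ÷ 2x = x⁶. Subtract (x⁶)·D = 2x⁷ − 8x⁶. Remainder: 4x⁶ − 34x⁵ + 66x⁴ + 28x³ − 14x² + 2x − 37.
Step 3: lead(4x⁶ − 34x⁵ + 66x⁴ + 28x³ − 14x² + 2x − 37) ÷ lead(D) = 4x⁶ ÷ 2x = 2x⁵. Subtract (2x⁵)·D = 4x⁶ − 16x⁵. Remainder: −18x⁵ + 66x⁴ + 28x³ − 14x² + 2x − 37.
Step 4: lead(−18x⁵ + 66x⁴ + 28x³ − 14x² + 2x − 37) ÷ lead(D) = −18x⁵ ÷ 2x = −9x⁴. Subtract (−9x⁴)·D = −18x⁵ + 72x⁴. Remainder: −6x⁴ + 28x³ − 14x² + 2x − 37.
Step 5: lead(−6x⁴ + 28x³ − 14x² + 2x − 37) ÷ lead(D) = −6x⁴ ÷ 2x = −3x³. Subtract (−3x³)·D = −6x⁴ + 24x³. Remainder: 4x³ − 14x² + 2x − 37.
Step 6: lead(4x³ − 14x² + 2x − 37) ÷ lead(D) = 4x³ ÷ 2x = 2x². Subtract (2x²)·D = 4x³ − 16x². Remainder: 2x² + 2x − 37.
Step 7: lead(2x² + 2x − 37) ÷ lead(D) = 2x² ÷ 2x = x. Subtract (x)·D = 2x² − 8x. Remainder: 10x − 37.
Step 8: lead(10x − 37) ÷ lead(D) = 10x ÷ 2x = 5. Subtract (5)·D = 10x − 40. Remainder: 3.

R(x) = 3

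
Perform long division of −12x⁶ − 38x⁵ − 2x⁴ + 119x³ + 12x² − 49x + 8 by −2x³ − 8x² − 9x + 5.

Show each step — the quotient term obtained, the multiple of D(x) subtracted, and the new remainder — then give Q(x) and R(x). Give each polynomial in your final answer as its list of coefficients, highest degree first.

Step 1: lead(−12x⁶ − 38x⁵ − 2x⁴ + 119x³ + 12x² − 49x + 8) ÷ lead(D) = −12x⁶ ÷ −2x³ = 6x³. Subtract (6x³)·D = −12x⁶ − 48x⁵ − 54x⁴ + 30x³. Remainder: 10x⁵ + 52x⁴ + 89x³ + 12x² − 49x + 8.
Step 2: lead(10x⁵ + 52x⁴ + 89x³ + 12x² − 49x + 8) ÷ lead(D) = 10x⁵ ÷ −2x³ = −5x². Subtract (−5x²)·D = 10x⁵ + 40x⁴ + 45x³ − 25x². Remainder: 12x⁴ + 44x³ + 37x² − 49x + 8.
Step 3: lead(12x⁴ + 44x³ + 37x² − 49x + 8) ÷ lead(D) = 12x⁴ ÷ −2x³ = −6x. Subtract (−6x)·D = 12x⁴ + 48x³ + 54x² − 30x. Remainder: −4x³ − 17x² − 19x + 8.
Step 4: lead(−4x³ − 17x² − 19x + 8) ÷ lead(D) = −4x³ ÷ −2x³ = 2. Subtract (2)·D = −4x³ − 16x² − 18x + 10. Remainder: −x² − x − 2.

Q = [6, -5, -6, 2]; R = [-1, -1, -2]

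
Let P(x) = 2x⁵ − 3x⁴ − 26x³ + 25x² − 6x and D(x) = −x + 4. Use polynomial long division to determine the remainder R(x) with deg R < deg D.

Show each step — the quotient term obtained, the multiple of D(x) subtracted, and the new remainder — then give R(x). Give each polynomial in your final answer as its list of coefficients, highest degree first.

Step 1: lead(2x⁵ − 3x⁴ − 26x³ + 25x² − 6x) ÷ lead(D) = 2x⁵ ÷ −x = −2x⁴. Subtract (−2x⁴)·D = 2x⁵ − 8x⁴. Remainder: 5x⁴ − 26x³ + 25x² − 6x.
Step 2: lead(5x⁴ − 26x³ + 25x² − 6x) ÷ lead(D) = 5x⁴ ÷ −x = −5x³. Subtract (−5x³)·D = 5x⁴ − 20x³. Remainder: −6x³ + 25x² − 6x.
Step 3: lead(−6x³ + 25x² − 6x) ÷ lead(D) = −6x³ ÷ −x = 6x². Subtract (6x²)·D = −6x³ + 24x². Remainder: x² − 6x.
Step 4: lead(x² − 6x) ÷ lead(D) = x² ÷ −x = −x. Subtract (−x)·D = x² − 4x. Remainder: −2x.
Step 5: lead(−2x) ÷ lead(D) = −2x ÷ −x = 2. Subtract (2)·D = −2x + 8. Remainder: −8.

R = [-8]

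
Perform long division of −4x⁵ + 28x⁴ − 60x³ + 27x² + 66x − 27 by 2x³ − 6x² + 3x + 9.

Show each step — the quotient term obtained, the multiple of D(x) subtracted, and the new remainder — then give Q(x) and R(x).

Q(x) = −2x² + 8x − 3; R(x) = 3x² + 3x

Step 1: lead(−4x⁵ + 28x⁴ − 60x³ + 27x² + 66x − 27) ÷ lead(D) = −4x⁵ ÷ 2x³ = −2x². Subtract (−2x²)·D = −4x⁵ + 12x⁴ − 6x³ − 18x². Remainder: 16x⁴ − 54x³ + 45x² + 66x − 27.
Step 2: lead(16x⁴ − 54x³ + 45x² + 66x − 27) ÷ lead(D) = 16x⁴ ÷ 2x³ = 8x. Subtract (8x)·D = 16x⁴ − 48x³ + 24x² + 72x. Remainder: −6x³ + 21x² − 6x − 27.
Step 3: lead(−6x³ + 21x² − 6x − 27) ÷ lead(D) = −6x³ ÷ 2x³ = −3. Subtract (−3)·D = −6x³ + 18x² − 9x − 27. Remainder: 3x² + 3x.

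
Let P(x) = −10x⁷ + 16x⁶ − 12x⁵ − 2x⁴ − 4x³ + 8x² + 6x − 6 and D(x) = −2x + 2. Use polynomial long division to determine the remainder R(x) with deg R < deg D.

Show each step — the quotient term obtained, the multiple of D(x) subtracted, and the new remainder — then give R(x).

Step 1: lead(−10x⁷ + 16x⁶ − 12x⁵ − 2x⁴ − 4x³ + 8x² + 6x − 6) ÷ lead(D) = −10x⁷ ÷ −2x = 5x⁶. Subtract (5x⁶)·D = −10x⁷ + 10x⁶. Remainder: 6x⁶ − 12x⁵ − 2x⁴ − 4x³ + 8x² + 6x − 6.
Step 2: lead(6x⁶ − 12x⁵ − 2x⁴ − 4x³ + 8x² + 6x − 6) ÷ lead(D) = 6x⁶ ÷ −2x = −3x⁵. Subtract (−3x⁵)·D = 6x⁶ − 6x⁵. Remainder: −6x⁵ − 2x⁴ − 4x³ + 8x² + 6x − 6.
Step 3: lead(−6x⁵ − 2x⁴ − 4x³ + 8x² + 6x − 6) ÷ lead(D) = −6x⁵ ÷ −2x = 3x⁴. Subtract (3x⁴)·D = −6x⁵ + 6x⁴. Remainder: −8x⁴ − 4x³ + 8x² + 6x − 6.
Step 4: lead(−8x⁴ − 4x³ + 8x² + 6x − 6) ÷ lead(D) = −8x⁴ ÷ −2x = 4x³. Subtract (4x³)·D = −8x⁴ + 8x³. Remainder: −12x³ + 8x² + 6x − 6.
Step 5: lead(−12x³ + 8x² + 6x − 6) ÷ lead(D) = −12x³ ÷ −2x = 6x². Subtract (6x²)·D = −12x³ + 12x². Remainder: −4x² + 6x − 6.
Step 6: lead(−4x² + 6x − 6) ÷ lead(D) = −4x² ÷ −2x = 2x. Subtract (2x)·D = −4x² + 4x. Remainder: 2x − 6.
Step 7: lead(2x − 6) ÷ lead(D) = 2x ÷ −2x = −1. Subtract (−1)·D = 2x − 2. Remainder: −4.

R(x) = −4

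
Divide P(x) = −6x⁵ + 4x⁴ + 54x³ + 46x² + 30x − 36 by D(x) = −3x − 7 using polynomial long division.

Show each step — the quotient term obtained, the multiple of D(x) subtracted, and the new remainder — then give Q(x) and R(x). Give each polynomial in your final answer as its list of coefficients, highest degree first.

Q = [2, -6, -4, -6, 4]; R = [-8]

Step 1: lead(−6x⁵ + 4x⁴ + 54x³ + 46x² + 30x − 36) ÷ lead(D) = −6x⁵ ÷ −3x = 2x⁴. Subtract (2x⁴)·D = −6x⁵ − 14x⁴. Remainder: 18x⁴ + 54x³ + 46x² + 30x − 36.
Step 2: lead(18x⁴ + 54x³ + 46x² + 30x − 36) ÷ lead(D) = 18x⁴ ÷ −3x = −6x³. Subtract (−6x³)·D = 18x⁴ + 42x³. Remainder: 12x³ + 46x² + 30x − 36.
Step 3: lead(12x³ + 46x² + 30x − 36) ÷ lead(D) = 12x³ ÷ −3x = −4x². Subtract (−4x²)·D = 12x³ + 28x². Remainder: 18x² + 30x − 36.
Step 4: lead(18x² + 30x − 36) ÷ lead(D) = 18x² ÷ −3x = −6x. Subtract (−6x)·D = 18x² + 42x. Remainder: −12x − 36.
Step 5: lead(−12x − 36) ÷ lead(D) = −12x ÷ −3x = 4. Subtract (4)·D = −12x − 28. Remainder: −8.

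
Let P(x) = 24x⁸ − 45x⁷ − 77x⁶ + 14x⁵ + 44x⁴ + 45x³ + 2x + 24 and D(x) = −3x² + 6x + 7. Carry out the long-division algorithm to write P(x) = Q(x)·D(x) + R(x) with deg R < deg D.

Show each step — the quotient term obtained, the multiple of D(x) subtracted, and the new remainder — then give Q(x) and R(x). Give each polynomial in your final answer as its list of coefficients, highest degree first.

Step 1: lead(24x⁸ − 45x⁷ − 77x⁶ + 14x⁵ + 44x⁴ + 45x³ + 2x + 24) ÷ lead(D) = 24x⁸ ÷ −3x² = −8x⁶. Subtract (−8x⁶)·D = 24x⁸ − 48x⁷ − 56x⁶. Remainder: 3x⁷ − 21x⁶ + 14x⁵ + 44x⁴ + 45x³ + 2x + 24.
Step 2: lead(3x⁷ − 21x⁶ + 14x⁵ + 44x⁴ + 45x³ + 2x + 24) ÷ lead(D) = 3x⁷ ÷ −3x² = −x⁵. Subtract (−x⁵)·D = 3x⁷ − 6x⁶ − 7x⁵. Remainder: −15x⁶ + 21x⁵ + 44x⁴ + 45x³ + 2x + 24.
Step 3: lead(−15x⁶ + 21x⁵ + 44x⁴ + 45x³ + 2x + 24) ÷ lead(D) = −15x⁶ ÷ −3x² = 5x⁴. Subtract (5x⁴)·D = −15x⁶ + 30x⁵ + 35x⁴. Remainder: −9x⁵ + 9x⁴ + 45x³ + 2x + 24.
Step 4: lead(−9x⁵ + 9x⁴ + 45x³ + 2x + 24) ÷ lead(D) = −9x⁵ ÷ −3x² = 3x³. Subtract (3x³)·D = −9x⁵ + 18x⁴ + 21x³. Remainder: −9x⁴ + 24x³ + 2x + 24.
Step 5: lead(−9x⁴ + 24x³ + 2x + 24) ÷ lead(D) = −9x⁴ ÷ −3x² = 3x². Subtract (3x²)·D = −9x⁴ + 18x³ + 21x². Remainder: 6x³ − 21x² + 2x + 24.
Step 6: lead(6x³ − 21x² + 2x + 24) ÷ lead(D) = 6x³ ÷ −3x² = −2x. Subtract (−2x)·D = 6x³ − 12x² − 14x. Remainder: −9x² + 16x + 24.
Step 7: lead(−9x² + 16x + 24) ÷ lead(D) = −9x² ÷ −3x² = 3. Subtract (3)·D = −9x² + 18x + 21. Remainder: −2x + 3.

Q = [-8, -1, 5, 3, 3, -2, 3]; R = [-2, 3]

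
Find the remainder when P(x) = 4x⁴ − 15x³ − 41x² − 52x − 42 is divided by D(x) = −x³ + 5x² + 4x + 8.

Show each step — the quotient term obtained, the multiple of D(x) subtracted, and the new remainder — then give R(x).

R(x) = −2

Step 1: lead(4x⁴ − 15x³ − 41x² − 52x − 42) ÷ lead(D) = 4x⁴ ÷ −x³ = −4x. Subtract (−4x)·D = 4x⁴ − 20x³ − 16x² − 32x. Remainder: 5x³ − 25x² − 20x − 42.
Step 2: lead(5x³ − 25x² − 20x − 42) ÷ lead(D) = 5x³ ÷ −x³ = −5. Subtract (−5)·D = 5x³ − 25x² − 20x − 40. Remainder: −2.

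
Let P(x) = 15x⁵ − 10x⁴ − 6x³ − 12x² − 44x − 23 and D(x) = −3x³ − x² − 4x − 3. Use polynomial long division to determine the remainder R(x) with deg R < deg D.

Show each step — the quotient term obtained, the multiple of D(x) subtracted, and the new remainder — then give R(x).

R(x) = −x − 2

Step 1: lead(15x⁵ − 10x⁴ − 6x³ − 12x² − 44x − 23) ÷ lead(D) = 15x⁵ ÷ −3x³ = −5x². Subtract (−5x²)·D = 15x⁵ + 5x⁴ + 20x³ + 15x². Remainder: −15x⁴ − 26x³ − 27x² − 44x − 23.
Step 2: lead(−15x⁴ − 26x³ − 27x² − 44x − 23) ÷ lead(D) = −15x⁴ ÷ −3x³ = 5x. Subtract (5x)·D = −15x⁴ − 5x³ − 20x² − 15x. Remainder: −21x³ − 7x² − 29x − 23.
Step 3: lead(−21x³ − 7x² − 29x − 23) ÷ lead(D) = −21x³ ÷ −3x³ = 7. Subtract (7)·D = −21x³ − 7x² − 28x − 21. Remainder: −x − 2.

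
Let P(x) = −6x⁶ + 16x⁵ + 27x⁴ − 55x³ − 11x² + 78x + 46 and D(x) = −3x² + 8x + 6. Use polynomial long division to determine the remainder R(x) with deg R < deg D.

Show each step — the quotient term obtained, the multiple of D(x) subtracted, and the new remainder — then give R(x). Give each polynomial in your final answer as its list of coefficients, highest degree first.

R = [-8, 4]

Step 1: lead(−6x⁶ + 16x⁵ + 27x⁴ − 55x³ − 11x² + 78x + 46) ÷ lead(D) = −6x⁶ ÷ −3x² = 2x⁴. Subtract (2x⁴)·D = −6x⁶ + 16x⁵ + 12x⁴. Remainder: 15x⁴ − 55x³ − 11x² + 78x + 46.
Step 2: lead(15x⁴ − 55x³ − 11x² + 78x + 46) ÷ lead(D) = 15x⁴ ÷ −3x² = −5x². Subtract (−5x²)·D = 15x⁴ − 40x³ − 30x². Remainder: −15x³ + 19x² + 78x + 46.
Step 3: lead(−15x³ + 19x² + 78x + 46) ÷ lead(D) = −15x³ ÷ −3x² = 5x. Subtract (5x)·D = −15x³ + 40x² + 30x. Remainder: −21x² + 48x + 46.
Step 4: lead(−21x² + 48x + 46) ÷ lead(D) = −21x² ÷ −3x² = 7. Subtract (7)·D = −21x² + 56x + 42. Remainder: −8x + 4.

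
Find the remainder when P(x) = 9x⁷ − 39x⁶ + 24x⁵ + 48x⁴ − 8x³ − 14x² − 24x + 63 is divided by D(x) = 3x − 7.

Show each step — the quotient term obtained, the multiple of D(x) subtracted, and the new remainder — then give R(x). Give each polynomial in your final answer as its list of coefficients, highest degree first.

Step 1: lead(9x⁷ − 39x⁶ + 24x⁵ + 48x⁴ − 8x³ − 14x² − 24x + 63) ÷ lead(D) = 9x⁷ ÷ 3x = 3x⁶. Subtract (3x⁶)·D = 9x⁷ − 21x⁶. Remainder: −18x⁶ + 24x⁵ + 48x⁴ − 8x³ − 14x² − 24x + 63.
Step 2: lead(−18x⁶ + 24x⁵ + 48x⁴ − 8x³ − 14x² − 24x + 63) ÷ lead(D) = −18x⁶ ÷ 3x = −6x⁵. Subtract (−6x⁵)·D = −18x⁶ + 42x⁵. Remainder: −18x⁵ + 48x⁴ − 8x³ − 14x² − 24x + 63.
Step 3: lead(−18x⁵ + 48x⁴ − 8x³ − 14x² − 24x + 63) ÷ lead(D) = −18x⁵ ÷ 3x = −6x⁴. Subtract (−6x⁴)·D = −18x⁵ + 42x⁴. Remainder: 6x⁴ − 8x³ − 14x² − 24x + 63.
Step 4: lead(6x⁴ − 8x³ − 14x² − 24x + 63) ÷ lead(D) = 6x⁴ ÷ 3x = 2x³. Subtract (2x³)·D = 6x⁴ − 14x³. Remainder: 6x³ − 14x² − 24x + 63.
Step 5: lead(6x³ − 14x² − 24x + 63) ÷ lead(D) = 6x³ ÷ 3x = 2x². Subtract (2x²)·D = 6x³ − 14x². Remainder: −24x + 63.
Step 6: lead(−24x + 63) ÷ lead(D) = −24x ÷ 3x = −8. Subtract (−8)·D = −24x + 56. Remainder: 7.

R = [7]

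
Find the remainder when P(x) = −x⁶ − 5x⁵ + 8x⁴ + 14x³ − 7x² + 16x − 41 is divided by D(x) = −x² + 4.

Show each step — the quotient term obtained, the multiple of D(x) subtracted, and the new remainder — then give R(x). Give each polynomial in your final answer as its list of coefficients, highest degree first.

Step 1: lead(−x⁶ − 5x⁵ + 8x⁴ + 14x³ − 7x² + 16x − 41) ÷ lead(D) = −x⁶ ÷ −x² = x⁴. Subtract (x⁴)·D = −x⁶ + 4x⁴. Remainder: −5x⁵ + 4x⁴ + 14x³ − 7x² + 16x − 41.
Step 2: lead(−5x⁵ + 4x⁴ + 14x³ − 7x² + 16x − 41) ÷ lead(D) = −5x⁵ ÷ −x² = 5x³. Subtract (5x³)·D = −5x⁵ + 20x³. Remainder: 4x⁴ − 6x³ − 7x² + 16x − 41.
Step 3: lead(4x⁴ − 6x³ − 7x² + 16x − 41) ÷ lead(D) = 4x⁴ ÷ −x² = −4x². Subtract (−4x²)·D = 4x⁴ − 16x². Remainder: −6x³ + 9x² + 16x − 41.
Step 4: lead(−6x³ + 9x² + 16x − 41) ÷ lead(D) = −6x³ ÷ −x² = 6x. Subtract (6x)·D = −6x³ + 24x. Remainder: 9x² − 8x − 41.
Step 5: lead(9x² − 8x − 41) ÷ lead(D) = 9x² ÷ −x² = −9. Subtract (−9)·D = 9x² − 36. Remainder: −8x − 5.

R = [-8, -5]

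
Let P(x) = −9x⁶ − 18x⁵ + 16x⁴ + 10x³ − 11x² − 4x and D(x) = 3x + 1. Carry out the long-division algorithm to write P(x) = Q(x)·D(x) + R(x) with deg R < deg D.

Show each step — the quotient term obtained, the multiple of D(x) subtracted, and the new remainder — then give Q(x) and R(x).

Q(x) = −3x⁵ − 5x⁴ + 7x³ + x² − 4x; R(x) = 0

Step 1: lead(−9x⁶ − 18x⁵ + 16x⁴ + 10x³ − 11x² − 4x) ÷ lead(D) = −9x⁶ ÷ 3x = −3x⁵. Subtract (−3x⁵)·D = −9x⁶ − 3x⁵. Remainder: −15x⁵ + 16x⁴ + 10x³ − 11x² − 4x.
Step 2: lead(−15x⁵ + 16x⁴ + 10x³ − 11x² − 4x) ÷ lead(D) = −15x⁵ ÷ 3x = −5x⁴. Subtract (−5x⁴)·D = −15x⁵ − 5x⁴. Remainder: 21x⁴ + 10x³ − 11x² − 4x.
Step 3: lead(21x⁴ + 10x³ − 11x² − 4x) ÷ lead(D) = 21x⁴ ÷ 3x = 7x³. Subtract (7x³)·D = 21x⁴ + 7x³. Remainder: 3x³ − 11x² − 4x.
Step 4: lead(3x³ − 11x² − 4x) ÷ lead(D) = 3x³ ÷ 3x = x². Subtract (x²)·D = 3x³ + x². Remainder: −12x² − 4x.
Step 5: lead(−12x² − 4x) ÷ lead(D) = −12x² ÷ 3x = −4x. Subtract (−4x)·D = −12x² − 4x. Remainder: 0.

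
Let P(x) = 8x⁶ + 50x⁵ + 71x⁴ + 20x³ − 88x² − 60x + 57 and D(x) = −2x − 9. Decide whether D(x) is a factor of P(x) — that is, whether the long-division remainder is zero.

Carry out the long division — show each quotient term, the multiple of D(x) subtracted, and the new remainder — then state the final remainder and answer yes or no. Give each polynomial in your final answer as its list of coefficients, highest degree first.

Step 1: lead(8x⁶ + 50x⁵ + 71x⁴ + 20x³ − 88x² − 60x + 57) ÷ lead(D) = 8x⁶ ÷ −2x = −4x⁵. Subtract (−4x⁵)·D = 8x⁶ + 36x⁵. Remainder: 14x⁵ + 71x⁴ + 20x³ − 88x² − 60x + 57.
Step 2: lead(14x⁵ + 71x⁴ + 20x³ − 88x² − 60x + 57) ÷ lead(D) = 14x⁵ ÷ −2x = −7x⁴. Subtract (−7x⁴)·D = 14x⁵ + 63x⁴. Remainder: 8x⁴ + 20x³ − 88x² − 60x + 57.
Step 3: lead(8x⁴ + 20x³ − 88x² − 60x + 57) ÷ lead(D) = 8x⁴ ÷ −2x = −4x³. Subtract (−4x³)·D = 8x⁴ + 36x³. Remainder: −16x³ − 88x² − 60x + 57.
Step 4: lead(−16x³ − 88x² − 60x + 57) ÷ lead(D) = −16x³ ÷ −2x = 8x². Subtract (8x²)·D = −16x³ − 72x². Remainder: −16x² − 60x + 57.
Step 5: lead(−16x² − 60x + 57) ÷ lead(D) = −16x² ÷ −2x = 8x. Subtract (8x)·D = −16x² − 72x. Remainder: 12x + 57.
Step 6: lead(12x + 57) ÷ lead(D) = 12x ÷ −2x = −6. Subtract (−6)·D = 12x + 54. Remainder: 3.

R = [3], so D(x) is not a factor of P(x). no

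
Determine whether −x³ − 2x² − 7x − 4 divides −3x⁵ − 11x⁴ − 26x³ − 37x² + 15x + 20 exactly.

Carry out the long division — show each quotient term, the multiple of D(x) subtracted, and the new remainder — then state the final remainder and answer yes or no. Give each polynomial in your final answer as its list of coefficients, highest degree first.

R = [0], so D(x) is a factor of P(x). yes

Step 1: lead(−3x⁵ − 11x⁴ − 26x³ − 37x² + 15x + 20) ÷ lead(D) = −3x⁵ ÷ −x³ = 3x². Subtract (3x²)·D = −3x⁵ − 6x⁴ − 21x³ − 12x². Remainder: −5x⁴ − 5x³ − 25x² + 15x + 20.
Step 2: lead(−5x⁴ − 5x³ − 25x² + 15x + 20) ÷ lead(D) = −5x⁴ ÷ −x³ = 5x. Subtract (5x)·D = −5x⁴ − 10x³ − 35x² − 20x. Remainder: 5x³ + 10x² + 35x + 20.
Step 3: lead(5x³ + 10x² + 35x + 20) ÷ lead(D) = 5x³ ÷ −x³ = −5. Subtract (−5)·D = 5x³ + 10x² + 35x + 20. Remainder: 0.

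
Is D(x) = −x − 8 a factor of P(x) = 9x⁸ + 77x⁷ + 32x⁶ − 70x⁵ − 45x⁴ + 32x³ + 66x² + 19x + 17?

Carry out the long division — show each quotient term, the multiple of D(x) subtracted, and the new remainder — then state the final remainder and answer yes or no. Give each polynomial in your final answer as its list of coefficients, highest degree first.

Step 1: lead(9x⁸ + 77x⁷ + 32x⁶ − 70x⁵ − 45x⁴ + 32x³ + 66x² + 19x + 17) ÷ lead(D) = 9x⁸ ÷ −x = −9x⁷. Subtract (−9x⁷)·D = 9x⁸ + 72x⁷. Remainder: 5x⁷ + 32x⁶ − 70x⁵ − 45x⁴ + 32x³ + 66x² + 19x + 17.
Step 2: lead(5x⁷ + 32x⁶ − 70x⁵ − 45x⁴ + 32x³ + 66x² + 19x + 17) ÷ lead(D) = 5x⁷ ÷ −x = −5x⁶. Subtract (−5x⁶)·D = 5x⁷ + 40x⁶. Remainder: −8x⁶ − 70x⁵ − 45x⁴ + 32x³ + 66x² + 19x + 17.
Step 3: lead(−8x⁶ − 70x⁵ − 45x⁴ + 32x³ + 66x² + 19x + 17) ÷ lead(D) = −8x⁶ ÷ −x = 8x⁵. Subtract (8x⁵)·D = −8x⁶ − 64x⁵. Remainder: −6x⁵ − 45x⁴ + 32x³ + 66x² + 19x + 17.
Step 4: lead(−6x⁵ − 45x⁴ + 32x³ + 66x² + 19x + 17) ÷ lead(D) = −6x⁵ ÷ −x = 6x⁴. Subtract (6x⁴)·D = −6x⁵ − 48x⁴. Remainder: 3x⁴ + 32x³ + 66x² + 19x + 17.
Step 5: lead(3x⁴ + 32x³ + 66x² + 19x + 17) ÷ lead(D) = 3x⁴ ÷ −x = −3x³. Subtract (−3x³)·D = 3x⁴ + 24x³. Remainder: 8x³ + 66x² + 19x + 17.
Step 6: lead(8x³ + 66x² + 19x + 17) ÷ lead(D) = 8x³ ÷ −x = −8x². Subtract (−8x²)·D = 8x³ + 64x². Remainder: 2x² + 19x + 17.
Step 7: lead(2x² + 19x + 17) ÷ lead(D) = 2x² ÷ −x = −2x. Subtract (−2x)·D = 2x² + 16x. Remainder: 3x + 17.
Step 8: lead(3x + 17) ÷ lead(D) = 3x ÷ −x = −3. Subtract (−3)·D = 3x + 24. Remainder: −7.

R = [-7], so D(x) is not a factor of P(x). no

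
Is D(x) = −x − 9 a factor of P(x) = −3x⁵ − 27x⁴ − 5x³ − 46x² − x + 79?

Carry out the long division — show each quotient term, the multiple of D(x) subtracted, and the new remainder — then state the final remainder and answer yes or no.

Step 1: lead(−3x⁵ − 27x⁴ − 5x³ − 46x² − x + 79) ÷ lead(D) = −3x⁵ ÷ −x = 3x⁴. Subtract (3x⁴)·D = −3x⁵ − 27x⁴. Remainder: −5x³ − 46x² − x + 79.
Step 2: lead(−5x³ − 46x² − x + 79) ÷ lead(D) = −5x³ ÷ −x = 5x². Subtract (5x²)·D = −5x³ − 45x². Remainder: −x² − x + 79.
Step 3: lead(−x² − x + 79) ÷ lead(D) = −x² ÷ −x = x. Subtract (x)·D = −x² − 9x. Remainder: 8x + 79.
Step 4: lead(8x + 79) ÷ lead(D) = 8x ÷ −x = −8. Subtract (−8)·D = 8x + 72. Remainder: 7.

R(x) = 7, so D(x) is not a factor of P(x). no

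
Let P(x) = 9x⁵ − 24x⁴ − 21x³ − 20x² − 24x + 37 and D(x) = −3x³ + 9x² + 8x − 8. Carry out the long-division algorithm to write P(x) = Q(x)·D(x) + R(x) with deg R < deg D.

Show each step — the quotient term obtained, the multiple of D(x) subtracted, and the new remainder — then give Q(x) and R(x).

Step 1: lead(9x⁵ − 24x⁴ − 21x³ − 20x² − 24x + 37) ÷ lead(D) = 9x⁵ ÷ −3x³ = −3x². Subtract (−3x²)·D = 9x⁵ − 27x⁴ − 24x³ + 24x². Remainder: 3x⁴ + 3x³ − 44x² − 24x + 37.
Step 2: lead(3x⁴ + 3x³ − 44x² − 24x + 37) ÷ lead(D) = 3x⁴ ÷ −3x³ = −x. Subtract (−x)·D = 3x⁴ − 9x³ − 8x² + 8x. Remainder: 12x³ − 36x² − 32x + 37.
Step 3: lead(12x³ − 36x² − 32x + 37) ÷ lead(D) = 12x³ ÷ −3x³ = −4. Subtract (−4)·D = 12x³ − 36x² − 32x + 32. Remainder: 5.

Q(x) = −3x² − x − 4; R(x) = 5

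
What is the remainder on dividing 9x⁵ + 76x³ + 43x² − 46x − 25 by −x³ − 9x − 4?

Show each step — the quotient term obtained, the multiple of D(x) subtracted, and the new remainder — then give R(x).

Step 1: lead(9x⁵ + 76x³ + 43x² − 46x − 25) ÷ lead(D) = 9x⁵ ÷ −x³ = −9x². Subtract (−9x²)·D = 9x⁵ + 81x³ + 36x². Remainder: −5x³ + 7x² − 46x − 25.
Step 2: lead(−5x³ + 7x² − 46x − 25) ÷ lead(D) = −5x³ ÷ −x³ = 5. Subtract (5)·D = −5x³ − 45x − 20. Remainder: 7x² − x − 5.

R(x) = 7x² − x − 5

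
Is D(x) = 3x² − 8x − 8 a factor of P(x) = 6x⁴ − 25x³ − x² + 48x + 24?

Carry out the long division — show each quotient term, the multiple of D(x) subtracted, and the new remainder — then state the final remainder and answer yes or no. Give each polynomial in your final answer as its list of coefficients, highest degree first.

R = [0], so D(x) is a factor of P(x). yes

Step 1: lead(6x⁴ − 25x³ − x² + 48x + 24) ÷ lead(D) = 6x⁴ ÷ 3x² = 2x². Subtract (2x²)·D = 6x⁴ − 16x³ − 16x². Remainder: −9x³ + 15x² + 48x + 24.
Step 2: lead(−9x³ + 15x² + 48x + 24) ÷ lead(D) = −9x³ ÷ 3x² = −3x. Subtract (−3x)·D = −9x³ + 24x² + 24x. Remainder: −9x² + 24x + 24.
Step 3: lead(−9x² + 24x + 24) ÷ lead(D) = −9x² ÷ 3x² = −3. Subtract (−3)·D = −9x² + 24x + 24. Remainder: 0.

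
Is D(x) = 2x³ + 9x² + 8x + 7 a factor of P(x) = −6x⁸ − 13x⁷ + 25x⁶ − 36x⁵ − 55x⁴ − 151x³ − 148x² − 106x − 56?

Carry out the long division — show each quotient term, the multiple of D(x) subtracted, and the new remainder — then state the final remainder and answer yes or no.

Step 1: lead(−6x⁸ − 13x⁷ + 25x⁶ − 36x⁵ − 55x⁴ − 151x³ − 148x² − 106x − 56) ÷ lead(D) = −6x⁸ ÷ 2x³ = −3x⁵. Subtract (−3x⁵)·D = −6x⁸ − 27x⁷ − 24x⁶ − 21x⁵. Remainder: 14x⁷ + 49x⁶ − 15x⁵ − 55x⁴ − 151x³ − 148x² − 106x − 56.
Step 2: lead(14x⁷ + 49x⁶ − 15x⁵ − 55x⁴ − 151x³ − 148x² − 106x − 56) ÷ lead(D) = 14x⁷ ÷ 2x³ = 7x⁴. Subtract (7x⁴)·D = 14x⁷ + 63x⁶ + 56x⁵ + 49x⁴. Remainder: −14x⁶ − 71x⁵ − 104x⁴ − 151x³ − 148x² − 106x − 56.
Step 3: lead(−14x⁶ − 71x⁵ − 104x⁴ − 151x³ − 148x² − 106x − 56) ÷ lead(D) = −14x⁶ ÷ 2x³ = −7x³. Subtract (−7x³)·D = −14x⁶ − 63x⁵ − 56x⁴ − 49x³. Remainder: −8x⁵ − 48x⁴ − 102x³ − 148x² − 106x − 56.
Step 4: lead(−8x⁵ − 48x⁴ − 102x³ − 148x² − 106x − 56) ÷ lead(D) = −8x⁵ ÷ 2x³ = −4x². Subtract (−4x²)·D = −8x⁵ − 36x⁴ − 32x³ − 28x². Remainder: −12x⁴ − 70x³ − 120x² − 106x − 56.
Step 5: lead(−12x⁴ − 70x³ − 120x² − 106x − 56) ÷ lead(D) = −12x⁴ ÷ 2x³ = −6x. Subtract (−6x)·D = −12x⁴ − 54x³ − 48x² − 42x. Remainder: −16x³ − 72x² − 64x − 56.
Step 6: lead(−16x³ − 72x² − 64x − 56) ÷ lead(D) = −16x³ ÷ 2x³ = −8. Subtract (−8)·D = −16x³ − 72x² − 64x − 56. Remainder: 0.

R(x) = 0, so D(x) is a factor of P(x). yes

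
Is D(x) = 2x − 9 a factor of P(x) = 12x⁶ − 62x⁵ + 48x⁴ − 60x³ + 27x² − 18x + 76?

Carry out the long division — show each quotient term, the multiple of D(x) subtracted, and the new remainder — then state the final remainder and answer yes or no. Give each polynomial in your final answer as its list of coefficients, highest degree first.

Step 1: lead(12x⁶ − 62x⁵ + 48x⁴ − 60x³ + 27x² − 18x + 76) ÷ lead(D) = 12x⁶ ÷ 2x = 6x⁵. Subtract (6x⁵)·D = 12x⁶ − 54x⁵. Remainder: −8x⁵ + 48x⁴ − 60x³ + 27x² − 18x + 76.
Step 2: lead(−8x⁵ + 48x⁴ − 60x³ + 27x² − 18x + 76) ÷ lead(D) = −8x⁵ ÷ 2x = −4x⁴. Subtract (−4x⁴)·D = −8x⁵ + 36x⁴. Remainder: 12x⁴ − 60x³ + 27x² − 18x + 76.
Step 3: lead(12x⁴ − 60x³ + 27x² − 18x + 76) ÷ lead(D) = 12x⁴ ÷ 2x = 6x³. Subtract (6x³)·D = 12x⁴ − 54x³. Remainder: −6x³ + 27x² − 18x + 76.
Step 4: lead(−6x³ + 27x² − 18x + 76) ÷ lead(D) = −6x³ ÷ 2x = −3x². Subtract (−3x²)·D = −6x³ + 27x². Remainder: −18x + 76.
Step 5: lead(−18x + 76) ÷ lead(D) = −18x ÷ 2x = −9. Subtract (−9)·D = −18x + 81. Remainder: −5.

R = [-5], so D(x) is not a factor of P(x). no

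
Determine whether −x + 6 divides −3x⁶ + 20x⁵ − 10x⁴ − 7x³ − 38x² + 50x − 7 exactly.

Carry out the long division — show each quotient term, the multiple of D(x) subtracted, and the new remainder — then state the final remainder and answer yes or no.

Step 1: lead(−3x⁶ + 20x⁵ − 10x⁴ − 7x³ − 38x² + 50x − 7) ÷ lead(D) = −3x⁶ ÷ −x = 3x⁵. Subtract (3x⁵)·D = −3x⁶ + 18x⁵. Remainder: 2x⁵ − 10x⁴ − 7x³ − 38x² + 50x − 7.
Step 2: lead(2x⁵ − 10x⁴ − 7x³ − 38x² + 50x − 7) ÷ lead(D) = 2x⁵ ÷ −x = −2x⁴. Subtract (−2x⁴)·D = 2x⁵ − 12x⁴. Remainder: 2x⁴ − 7x³ − 38x² + 50x − 7.
Step 3: lead(2x⁴ − 7x³ − 38x² + 50x − 7) ÷ lead(D) = 2x⁴ ÷ −x = −2x³. Subtract (−2x³)·D = 2x⁴ − 12x³. Remainder: 5x³ − 38x² + 50x − 7.
Step 4: lead(5x³ − 38x² + 50x − 7) ÷ lead(D) = 5x³ ÷ −x = −5x². Subtract (−5x²)·D = 5x³ − 30x². Remainder: −8x² + 50x − 7.
Step 5: lead(−8x² + 50x − 7) ÷ lead(D) = −8x² ÷ −x = 8x. Subtract (8x)·D = −8x² + 48x. Remainder: 2x − 7.
Step 6: lead(2x − 7) ÷ lead(D) = 2x ÷ −x = −2. Subtract (−2)·D = 2x − 12. Remainder: 5.

R(x) = 5, so D(x) is not a factor of P(x). no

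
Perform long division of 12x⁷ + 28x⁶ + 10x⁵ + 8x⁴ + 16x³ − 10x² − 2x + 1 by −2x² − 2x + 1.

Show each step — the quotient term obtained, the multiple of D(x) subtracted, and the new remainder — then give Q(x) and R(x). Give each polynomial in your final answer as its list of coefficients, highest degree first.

Q = [-6, -8, 0, -8, 0, 1]; R = [0]

Step 1: lead(12x⁷ + 28x⁶ + 10x⁵ + 8x⁴ + 16x³ − 10x² − 2x + 1) ÷ lead(D) = 12x⁷ ÷ −2x² = −6x⁵. Subtract (−6x⁵)·D = 12x⁷ + 12x⁶ − 6x⁵. Remainder: 16x⁶ + 16x⁵ + 8x⁴ + 16x³ − 10x² − 2x + 1.
Step 2: lead(16x⁶ + 16x⁵ + 8x⁴ + 16x³ − 10x² − 2x + 1) ÷ lead(D) = 16x⁶ ÷ −2x² = −8x⁴. Subtract (−8x⁴)·D = 16x⁶ + 16x⁵ − 8x⁴. Remainder: 16x⁴ + 16x³ − 10x² − 2x + 1.
Step 3: lead(16x⁴ + 16x³ − 10x² − 2x + 1) ÷ lead(D) = 16x⁴ ÷ −2x² = −8x². Subtract (−8x²)·D = 16x⁴ + 16x³ − 8x². Remainder: −2x² − 2x + 1.
Step 4: lead(−2x² − 2x + 1) ÷ lead(D) = −2x² ÷ −2x² = 1. Subtract (1)·D = −2x² − 2x + 1. Remainder: 0.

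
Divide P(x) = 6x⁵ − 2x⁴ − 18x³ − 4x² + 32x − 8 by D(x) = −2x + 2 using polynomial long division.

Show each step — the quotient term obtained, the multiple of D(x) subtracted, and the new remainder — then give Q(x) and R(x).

Step 1: lead(6x⁵ − 2x⁴ − 18x³ − 4x² + 32x − 8) ÷ lead(D) = 6x⁵ ÷ −2x = −3x⁴. Subtract (−3x⁴)·D = 6x⁵ − 6x⁴. Remainder: 4x⁴ − 18x³ − 4x² + 32x − 8.
Step 2: lead(4x⁴ − 18x³ − 4x² + 32x − 8) ÷ lead(D) = 4x⁴ ÷ −2x = −2x³. Subtract (−2x³)·D = 4x⁴ − 4x³. Remainder: −14x³ − 4x² + 32x − 8.
Step 3: lead(−14x³ − 4x² + 32x − 8) ÷ lead(D) = −14x³ ÷ −2x = 7x². Subtract (7x²)·D = −14x³ + 14x². Remainder: −18x² + 32x − 8.
Step 4: lead(−18x² + 32x − 8) ÷ lead(D) = −18x² ÷ −2x = 9x. Subtract (9x)·D = −18x² + 18x. Remainder: 14x − 8.
Step 5: lead(14x − 8) ÷ lead(D) = 14x ÷ −2x = −7. Subtract (−7)·D = 14x − 14. Remainder: 6.

Q(x) = −3x⁴ − 2x³ + 7x² + 9x − 7; R(x) = 6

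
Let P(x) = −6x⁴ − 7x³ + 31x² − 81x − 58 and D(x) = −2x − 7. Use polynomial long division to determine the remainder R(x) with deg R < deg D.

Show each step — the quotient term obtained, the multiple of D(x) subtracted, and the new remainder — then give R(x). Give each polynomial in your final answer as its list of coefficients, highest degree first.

R = [5]

Step 1: lead(−6x⁴ − 7x³ + 31x² − 81x − 58) ÷ lead(D) = −6x⁴ ÷ −2x = 3x³. Subtract (3x³)·D = −6x⁴ − 21x³. Remainder: 14x³ + 31x² − 81x − 58.
Step 2: lead(14x³ + 31x² − 81x − 58) ÷ lead(D) = 14x³ ÷ −2x = −7x². Subtract (−7x²)·D = 14x³ + 49x². Remainder: −18x² − 81x − 58.
Step 3: lead(−18x² − 81x − 58) ÷ lead(D) = −18x² ÷ −2x = 9x. Subtract (9x)·D = −18x² − 63x. Remainder: −18x − 58.
Step 4: lead(−18x − 58) ÷ lead(D) = −18x ÷ −2x = 9. Subtract (9)·D = −18x − 63. Remainder: 5.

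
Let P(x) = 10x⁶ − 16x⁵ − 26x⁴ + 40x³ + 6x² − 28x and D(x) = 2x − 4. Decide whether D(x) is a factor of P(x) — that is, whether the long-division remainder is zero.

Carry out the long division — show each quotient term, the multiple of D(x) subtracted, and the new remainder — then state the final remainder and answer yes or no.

R(x) = 0, so D(x) is a factor of P(x). yes

Step 1: lead(10x⁶ − 16x⁵ − 26x⁴ + 40x³ + 6x² − 28x) ÷ lead(D) = 10x⁶ ÷ 2x = 5x⁵. Subtract (5x⁵)·D = 10x⁶ − 20x⁵. Remainder: 4x⁵ − 26x⁴ + 40x³ + 6x² − 28x.
Step 2: lead(4x⁵ − 26x⁴ + 40x³ + 6x² − 28x) ÷ lead(D) = 4x⁵ ÷ 2x = 2x⁴. Subtract (2x⁴)·D = 4x⁵ − 8x⁴. Remainder: −18x⁴ + 40x³ + 6x² − 28x.
Step 3: lead(−18x⁴ + 40x³ + 6x² − 28x) ÷ lead(D) = −18x⁴ ÷ 2x = −9x³. Subtract (−9x³)·D = −18x⁴ + 36x³. Remainder: 4x³ + 6x² − 28x.
Step 4: lead(4x³ + 6x² − 28x) ÷ lead(D) = 4x³ ÷ 2x = 2x². Subtract (2x²)·D = 4x³ − 8x². Remainder: 14x² − 28x.
Step 5: lead(14x² − 28x) ÷ lead(D) = 14x² ÷ 2x = 7x. Subtract (7x)·D = 14x² − 28x. Remainder: 0.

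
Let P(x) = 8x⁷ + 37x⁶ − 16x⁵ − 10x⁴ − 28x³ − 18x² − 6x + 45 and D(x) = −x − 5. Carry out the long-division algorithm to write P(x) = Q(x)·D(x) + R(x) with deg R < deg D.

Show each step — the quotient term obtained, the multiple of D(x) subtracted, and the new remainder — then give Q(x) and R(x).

Step 1: lead(8x⁷ + 37x⁶ − 16x⁵ − 10x⁴ − 28x³ − 18x² − 6x + 45) ÷ lead(D) = 8x⁷ ÷ −x = −8x⁶. Subtract (−8x⁶)·D = 8x⁷ + 40x⁶. Remainder: −3x⁶ − 16x⁵ − 10x⁴ − 28x³ − 18x² − 6x + 45.
Step 2: lead(−3x⁶ − 16x⁵ − 10x⁴ − 28x³ − 18x² − 6x + 45) ÷ lead(D) = −3x⁶ ÷ −x = 3x⁵. Subtract (3x⁵)·D = −3x⁶ − 15x⁵. Remainder: −x⁵ − 10x⁴ − 28x³ − 18x² − 6x + 45.
Step 3: lead(−x⁵ − 10x⁴ − 28x³ − 18x² − 6x + 45) ÷ lead(D) = −x⁵ ÷ −x = x⁴. Subtract (x⁴)·D = −x⁵ − 5x⁴. Remainder: −5x⁴ − 28x³ − 18x² − 6x + 45.
Step 4: lead(−5x⁴ − 28x³ − 18x² − 6x + 45) ÷ lead(D) = −5x⁴ ÷ −x = 5x³. Subtract (5x³)·D = −5x⁴ − 25x³. Remainder: −3x³ − 18x² − 6x + 45.
Step 5: lead(−3x³ − 18x² − 6x + 45) ÷ lead(D) = −3x³ ÷ −x = 3x². Subtract (3x²)·D = −3x³ − 15x². Remainder: −3x² − 6x + 45.
Step 6: lead(−3x² − 6x + 45) ÷ lead(D) = −3x² ÷ −x = 3x. Subtract (3x)·D = −3x² − 15x. Remainder: 9x + 45.
Step 7: lead(9x + 45) ÷ lead(D) = 9x ÷ −x = −9. Subtract (−9)·D = 9x + 45. Remainder: 0.

Q(x) = −8x⁶ + 3x⁵ + x⁴ + 5x³ + 3x² + 3x − 9; R(x) = 0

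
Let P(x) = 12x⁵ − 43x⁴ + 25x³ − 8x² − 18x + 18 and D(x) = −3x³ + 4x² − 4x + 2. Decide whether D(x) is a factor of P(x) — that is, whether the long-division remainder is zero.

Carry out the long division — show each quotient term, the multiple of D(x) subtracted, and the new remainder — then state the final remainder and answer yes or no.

R(x) = 0, so D(x) is a factor of P(x). yes

Step 1: lead(12x⁵ − 43x⁴ + 25x³ − 8x² − 18x + 18) ÷ lead(D) = 12x⁵ ÷ −3x³ = −4x². Subtract (−4x²)·D = 12x⁵ − 16x⁴ + 16x³ − 8x². Remainder: −27x⁴ + 9x³ − 18x + 18.
Step 2: lead(−27x⁴ + 9x³ − 18x + 18) ÷ lead(D) = −27x⁴ ÷ −3x³ = 9x. Subtract (9x)·D = −27x⁴ + 36x³ − 36x² + 18x. Remainder: −27x³ + 36x² − 36x + 18.
Step 3: lead(−27x³ + 36x² − 36x + 18) ÷ lead(D) = −27x³ ÷ −3x³ = 9. Subtract (9)·D = −27x³ + 36x² − 36x + 18. Remainder: 0.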